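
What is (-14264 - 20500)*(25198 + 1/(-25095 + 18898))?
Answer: -5428468301820/6197 ≈ -8.7598e+8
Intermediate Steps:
(-14264 - 20500)*(25198 + 1/(-25095 + 18898)) = -34764*(25198 + 1/(-6197)) = -34764*(25198 - 1/6197) = -34764*156152005/6197 = -5428468301820/6197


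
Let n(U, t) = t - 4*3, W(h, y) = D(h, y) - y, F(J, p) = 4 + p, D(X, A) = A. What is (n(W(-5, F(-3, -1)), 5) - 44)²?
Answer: 2601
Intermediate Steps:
W(h, y) = 0 (W(h, y) = y - y = 0)
n(U, t) = -12 + t (n(U, t) = t - 12 = -12 + t)
(n(W(-5, F(-3, -1)), 5) - 44)² = ((-12 + 5) - 44)² = (-7 - 44)² = (-51)² = 2601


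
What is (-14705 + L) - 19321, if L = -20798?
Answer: -54824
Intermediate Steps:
(-14705 + L) - 19321 = (-14705 - 20798) - 19321 = -35503 - 19321 = -54824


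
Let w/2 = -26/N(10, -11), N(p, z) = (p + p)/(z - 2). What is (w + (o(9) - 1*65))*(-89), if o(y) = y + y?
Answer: 5874/5 ≈ 1174.8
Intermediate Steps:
o(y) = 2*y
N(p, z) = 2*p/(-2 + z) (N(p, z) = (2*p)/(-2 + z) = 2*p/(-2 + z))
w = 169/5 (w = 2*(-26/(2*10/(-2 - 11))) = 2*(-26/(2*10/(-13))) = 2*(-26/(2*10*(-1/13))) = 2*(-26/(-20/13)) = 2*(-26*(-13/20)) = 2*(169/10) = 169/5 ≈ 33.800)
(w + (o(9) - 1*65))*(-89) = (169/5 + (2*9 - 1*65))*(-89) = (169/5 + (18 - 65))*(-89) = (169/5 - 47)*(-89) = -66/5*(-89) = 5874/5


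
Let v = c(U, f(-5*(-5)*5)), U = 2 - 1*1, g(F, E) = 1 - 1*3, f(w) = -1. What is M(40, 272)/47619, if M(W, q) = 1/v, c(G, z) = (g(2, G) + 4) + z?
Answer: 1/47619 ≈ 2.1000e-5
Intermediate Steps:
g(F, E) = -2 (g(F, E) = 1 - 3 = -2)
U = 1 (U = 2 - 1 = 1)
c(G, z) = 2 + z (c(G, z) = (-2 + 4) + z = 2 + z)
v = 1 (v = 2 - 1 = 1)
M(W, q) = 1 (M(W, q) = 1/1 = 1)
M(40, 272)/47619 = 1/47619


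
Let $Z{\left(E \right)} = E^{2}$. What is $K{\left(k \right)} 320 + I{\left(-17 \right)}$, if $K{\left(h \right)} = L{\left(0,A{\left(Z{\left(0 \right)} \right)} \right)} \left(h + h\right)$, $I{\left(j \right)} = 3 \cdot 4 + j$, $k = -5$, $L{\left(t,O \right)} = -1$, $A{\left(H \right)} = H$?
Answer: $3195$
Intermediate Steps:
$I{\left(j \right)} = 12 + j$
$K{\left(h \right)} = - 2 h$ ($K{\left(h \right)} = - (h + h) = - 2 h$)
$K{\left(k \right)} 320 + I{\left(-17 \right)} = \left(-2\right) \left(-5\right) 320 + \left(12 - 17\right) = 10 \cdot 320 - 5 = 3200 - 5 = 3195$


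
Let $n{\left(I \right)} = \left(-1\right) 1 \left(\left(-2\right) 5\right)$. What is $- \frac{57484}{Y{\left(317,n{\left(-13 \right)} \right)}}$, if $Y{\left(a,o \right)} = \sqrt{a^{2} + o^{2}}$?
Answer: $- \frac{57484 \sqrt{100589}}{100589} \approx -181.25$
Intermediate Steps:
$n{\left(I \right)} = 10$ ($n{\left(I \right)} = \left(-1\right) \left(-10\right) = 10$)
$- \frac{57484}{Y{\left(317,n{\left(-13 \right)} \right)}} = - \frac{57484}{\sqrt{317^{2} + 10^{2}}} = - \frac{57484}{\sqrt{100489 + 100}} = - \frac{57484}{\sqrt{100589}} = - 57484 \frac{\sqrt{100589}}{100589} = - \frac{57484 \sqrt{100589}}{100589}$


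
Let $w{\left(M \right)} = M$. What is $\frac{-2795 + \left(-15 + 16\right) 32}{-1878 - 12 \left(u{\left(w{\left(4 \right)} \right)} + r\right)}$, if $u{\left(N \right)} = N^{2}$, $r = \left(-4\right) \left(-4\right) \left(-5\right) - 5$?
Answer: $\frac{921}{350} \approx 2.6314$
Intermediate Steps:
$r = -85$ ($r = 16 \left(-5\right) - 5 = -80 - 5 = -85$)
$\frac{-2795 + \left(-15 + 16\right) 32}{-1878 - 12 \left(u{\left(w{\left(4 \right)} \right)} + r\right)} = \frac{-2795 + \left(-15 + 16\right) 32}{-1878 - 12 \left(4^{2} - 85\right)} = \frac{-2795 + 1 \cdot 32}{-1878 - 12 \left(16 - 85\right)} = \frac{-2795 + 32}{-1878 - -828} = - \frac{2763}{-1878 + 828} = - \frac{2763}{-1050} = \left(-2763\right) \left(- \frac{1}{1050}\right) = \frac{921}{350}$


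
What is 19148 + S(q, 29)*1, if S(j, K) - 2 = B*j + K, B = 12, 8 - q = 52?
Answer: 18651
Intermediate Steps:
q = -44 (q = 8 - 1*52 = 8 - 52 = -44)
S(j, K) = 2 + K + 12*j (S(j, K) = 2 + (12*j + K) = 2 + (K + 12*j) = 2 + K + 12*j)
19148 + S(q, 29)*1 = 19148 + (2 + 29 + 12*(-44))*1 = 19148 + (2 + 29 - 528)*1 = 19148 - 497*1 = 19148 - 497 = 18651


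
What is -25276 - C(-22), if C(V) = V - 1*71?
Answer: -25183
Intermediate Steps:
C(V) = -71 + V (C(V) = V - 71 = -71 + V)
-25276 - C(-22) = -25276 - (-71 - 22) = -25276 - 1*(-93) = -25276 + 93 = -25183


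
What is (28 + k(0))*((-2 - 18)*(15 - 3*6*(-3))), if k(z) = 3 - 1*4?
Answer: -37260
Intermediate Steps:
k(z) = -1 (k(z) = 3 - 4 = -1)
(28 + k(0))*((-2 - 18)*(15 - 3*6*(-3))) = (28 - 1)*((-2 - 18)*(15 - 3*6*(-3))) = 27*(-20*(15 - 18*(-3))) = 27*(-20*(15 + 54)) = 27*(-20*69) = 27*(-1380) = -37260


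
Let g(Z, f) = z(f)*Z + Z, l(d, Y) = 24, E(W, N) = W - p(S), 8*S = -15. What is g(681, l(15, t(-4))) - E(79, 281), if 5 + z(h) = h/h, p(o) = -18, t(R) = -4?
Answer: -2140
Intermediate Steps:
S = -15/8 (S = (1/8)*(-15) = -15/8 ≈ -1.8750)
E(W, N) = 18 + W (E(W, N) = W - 1*(-18) = W + 18 = 18 + W)
z(h) = -4 (z(h) = -5 + h/h = -5 + 1 = -4)
g(Z, f) = -3*Z (g(Z, f) = -4*Z + Z = -3*Z)
g(681, l(15, t(-4))) - E(79, 281) = -3*681 - (18 + 79) = -2043 - 1*97 = -2043 - 97 = -2140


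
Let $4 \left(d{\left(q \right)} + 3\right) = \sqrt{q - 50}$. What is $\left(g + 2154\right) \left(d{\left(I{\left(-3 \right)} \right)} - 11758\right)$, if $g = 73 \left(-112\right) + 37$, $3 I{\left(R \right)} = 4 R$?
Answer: $70389585 - \frac{17955 i \sqrt{6}}{4} \approx 7.039 \cdot 10^{7} - 10995.0 i$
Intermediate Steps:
$I{\left(R \right)} = \frac{4 R}{3}$
$d{\left(q \right)} = -3 + \frac{\sqrt{-50 + q}}{4}$ ($d{\left(q \right)} = -3 + \frac{\sqrt{q - 50}}{4} = -3 + \frac{\sqrt{-50 + q}}{4}$)
$g = -8139$ ($g = -8176 + 37 = -8139$)
$\left(g + 2154\right) \left(d{\left(I{\left(-3 \right)} \right)} - 11758\right) = \left(-8139 + 2154\right) \left(\left(-3 + \frac{\sqrt{-50 + \frac{4}{3} \left(-3\right)}}{4}\right) - 11758\right) = - 5985 \left(\left(-3 + \frac{\sqrt{-50 - 4}}{4}\right) - 11758\right) = - 5985 \left(\left(-3 + \frac{\sqrt{-54}}{4}\right) - 11758\right) = - 5985 \left(\left(-3 + \frac{3 i \sqrt{6}}{4}\right) - 11758\right) = - 5985 \left(-11761 + \frac{3 i \sqrt{6}}{4}\right) = 70389585 - \frac{17955 i \sqrt{6}}{4}$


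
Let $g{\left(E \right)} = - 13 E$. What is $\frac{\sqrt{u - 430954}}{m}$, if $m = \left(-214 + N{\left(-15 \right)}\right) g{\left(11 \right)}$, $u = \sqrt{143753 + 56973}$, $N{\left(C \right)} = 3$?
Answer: $\frac{\sqrt{-430954 + \sqrt{200726}}}{30173} \approx 0.021746 i$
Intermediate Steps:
$u = \sqrt{200726} \approx 448.02$
$m = 30173$ ($m = \left(-214 + 3\right) \left(\left(-13\right) 11\right) = \left(-211\right) \left(-143\right) = 30173$)
$\frac{\sqrt{u - 430954}}{m} = \frac{\sqrt{\sqrt{200726} - 430954}}{30173} = \sqrt{-430954 + \sqrt{200726}} \cdot \frac{1}{30173} = \frac{\sqrt{-430954 + \sqrt{200726}}}{30173}$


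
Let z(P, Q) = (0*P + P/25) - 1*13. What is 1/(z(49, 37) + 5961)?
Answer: 25/148749 ≈ 0.00016807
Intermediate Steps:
z(P, Q) = -13 + P/25 (z(P, Q) = (0 + P*(1/25)) - 13 = (0 + P/25) - 13 = P/25 - 13 = -13 + P/25)
1/(z(49, 37) + 5961) = 1/((-13 + (1/25)*49) + 5961) = 1/((-13 + 49/25) + 5961) = 1/(-276/25 + 5961) = 1/(148749/25) = 25/148749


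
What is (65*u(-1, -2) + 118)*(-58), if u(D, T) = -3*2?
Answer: 15776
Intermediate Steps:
u(D, T) = -6
(65*u(-1, -2) + 118)*(-58) = (65*(-6) + 118)*(-58) = (-390 + 118)*(-58) = -272*(-58) = 15776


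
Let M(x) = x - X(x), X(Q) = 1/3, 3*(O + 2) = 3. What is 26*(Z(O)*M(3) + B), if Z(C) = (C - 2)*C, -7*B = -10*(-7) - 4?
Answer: -260/7 ≈ -37.143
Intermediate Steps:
O = -1 (O = -2 + (1/3)*3 = -2 + 1 = -1)
X(Q) = 1/3
M(x) = -1/3 + x (M(x) = x - 1*1/3 = x - 1/3 = -1/3 + x)
B = -66/7 (B = -(-10*(-7) - 4)/7 = -(70 - 4)/7 = -1/7*66 = -66/7 ≈ -9.4286)
Z(C) = C*(-2 + C) (Z(C) = (-2 + C)*C = C*(-2 + C))
26*(Z(O)*M(3) + B) = 26*((-(-2 - 1))*(-1/3 + 3) - 66/7) = 26*(-1*(-3)*(8/3) - 66/7) = 26*(3*(8/3) - 66/7) = 26*(8 - 66/7) = 26*(-10/7) = -260/7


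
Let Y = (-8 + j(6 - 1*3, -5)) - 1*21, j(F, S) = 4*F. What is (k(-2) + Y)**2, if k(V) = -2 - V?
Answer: 289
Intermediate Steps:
Y = -17 (Y = (-8 + 4*(6 - 1*3)) - 1*21 = (-8 + 4*(6 - 3)) - 21 = (-8 + 4*3) - 21 = (-8 + 12) - 21 = 4 - 21 = -17)
(k(-2) + Y)**2 = ((-2 - 1*(-2)) - 17)**2 = ((-2 + 2) - 17)**2 = (0 - 17)**2 = (-17)**2 = 289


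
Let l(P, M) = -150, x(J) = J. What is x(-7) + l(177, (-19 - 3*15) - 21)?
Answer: -157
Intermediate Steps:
x(-7) + l(177, (-19 - 3*15) - 21) = -7 - 150 = -157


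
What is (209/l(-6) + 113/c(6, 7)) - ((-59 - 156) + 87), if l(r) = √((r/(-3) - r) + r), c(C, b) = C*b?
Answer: 5489/42 + 209*√2/2 ≈ 278.48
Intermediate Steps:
l(r) = √3*√(-r)/3 (l(r) = √((r*(-⅓) - r) + r) = √((-r/3 - r) + r) = √(-4*r/3 + r) = √(-r/3) = √3*√(-r)/3)
(209/l(-6) + 113/c(6, 7)) - ((-59 - 156) + 87) = (209/((√3*√(-1*(-6))/3)) + 113/((6*7))) - ((-59 - 156) + 87) = (209/((√3*√6/3)) + 113/42) - (-215 + 87) = (209/(√2) + 113*(1/42)) - 1*(-128) = (209*(√2/2) + 113/42) + 128 = (209*√2/2 + 113/42) + 128 = (113/42 + 209*√2/2) + 128 = 5489/42 + 209*√2/2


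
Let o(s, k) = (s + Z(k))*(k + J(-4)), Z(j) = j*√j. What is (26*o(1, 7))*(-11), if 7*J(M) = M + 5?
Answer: -14300/7 - 14300*√7 ≈ -39877.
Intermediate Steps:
J(M) = 5/7 + M/7 (J(M) = (M + 5)/7 = (5 + M)/7 = 5/7 + M/7)
Z(j) = j^(3/2)
o(s, k) = (⅐ + k)*(s + k^(3/2)) (o(s, k) = (s + k^(3/2))*(k + (5/7 + (⅐)*(-4))) = (s + k^(3/2))*(k + (5/7 - 4/7)) = (s + k^(3/2))*(k + ⅐) = (s + k^(3/2))*(⅐ + k) = (⅐ + k)*(s + k^(3/2)))
(26*o(1, 7))*(-11) = (26*(7^(5/2) + (⅐)*1 + 7^(3/2)/7 + 7*1))*(-11) = (26*(49*√7 + ⅐ + (7*√7)/7 + 7))*(-11) = (26*(49*√7 + ⅐ + √7 + 7))*(-11) = (26*(50/7 + 50*√7))*(-11) = (1300/7 + 1300*√7)*(-11) = -14300/7 - 14300*√7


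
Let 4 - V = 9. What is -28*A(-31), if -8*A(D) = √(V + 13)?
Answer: 7*√2 ≈ 9.8995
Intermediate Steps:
V = -5 (V = 4 - 1*9 = 4 - 9 = -5)
A(D) = -√2/4 (A(D) = -√(-5 + 13)/8 = -√2/4)
-28*A(-31) = -(-7)*√2 = 7*√2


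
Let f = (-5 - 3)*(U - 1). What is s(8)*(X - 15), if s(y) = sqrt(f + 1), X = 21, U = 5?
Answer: 6*I*sqrt(31) ≈ 33.407*I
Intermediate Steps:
f = -32 (f = (-5 - 3)*(5 - 1) = -8*4 = -32)
s(y) = I*sqrt(31) (s(y) = sqrt(-32 + 1) = sqrt(-31) = I*sqrt(31))
s(8)*(X - 15) = (I*sqrt(31))*(21 - 15) = (I*sqrt(31))*6 = 6*I*sqrt(31)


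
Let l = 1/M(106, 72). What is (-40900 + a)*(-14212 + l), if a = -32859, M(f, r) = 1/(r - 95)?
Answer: 1049959365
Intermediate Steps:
M(f, r) = 1/(-95 + r)
l = -23 (l = 1/(1/(-95 + 72)) = 1/(1/(-23)) = 1/(-1/23) = -23)
(-40900 + a)*(-14212 + l) = (-40900 - 32859)*(-14212 - 23) = -73759*(-14235) = 1049959365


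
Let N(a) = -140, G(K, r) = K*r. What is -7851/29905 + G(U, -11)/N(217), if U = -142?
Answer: -956215/83734 ≈ -11.420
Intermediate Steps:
-7851/29905 + G(U, -11)/N(217) = -7851/29905 - 142*(-11)/(-140) = -7851*1/29905 + 1562*(-1/140) = -7851/29905 - 781/70 = -956215/83734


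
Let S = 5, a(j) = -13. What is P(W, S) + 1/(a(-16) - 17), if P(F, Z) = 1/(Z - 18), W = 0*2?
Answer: -43/390 ≈ -0.11026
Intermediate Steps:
W = 0
P(F, Z) = 1/(-18 + Z)
P(W, S) + 1/(a(-16) - 17) = 1/(-18 + 5) + 1/(-13 - 17) = 1/(-13) + 1/(-30) = -1/13 - 1/30 = -43/390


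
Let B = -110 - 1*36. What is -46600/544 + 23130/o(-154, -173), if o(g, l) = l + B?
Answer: -3431015/21692 ≈ -158.17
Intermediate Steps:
B = -146 (B = -110 - 36 = -146)
o(g, l) = -146 + l (o(g, l) = l - 146 = -146 + l)
-46600/544 + 23130/o(-154, -173) = -46600/544 + 23130/(-146 - 173) = -46600*1/544 + 23130/(-319) = -5825/68 + 23130*(-1/319) = -5825/68 - 23130/319 = -3431015/21692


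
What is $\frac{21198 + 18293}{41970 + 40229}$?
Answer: $\frac{39491}{82199} \approx 0.48043$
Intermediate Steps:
$\frac{21198 + 18293}{41970 + 40229} = \frac{39491}{82199}$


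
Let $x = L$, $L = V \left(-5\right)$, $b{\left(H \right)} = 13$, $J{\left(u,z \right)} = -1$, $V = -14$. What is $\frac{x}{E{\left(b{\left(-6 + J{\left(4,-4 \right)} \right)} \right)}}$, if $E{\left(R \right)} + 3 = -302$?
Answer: $- \frac{14}{61} \approx -0.22951$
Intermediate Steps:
$L = 70$ ($L = \left(-14\right) \left(-5\right) = 70$)
$E{\left(R \right)} = -305$ ($E{\left(R \right)} = -3 - 302 = -305$)
$x = 70$
$\frac{x}{E{\left(b{\left(-6 + J{\left(4,-4 \right)} \right)} \right)}} = \frac{70}{-305} = 70 \left(- \frac{1}{305}\right) = - \frac{14}{61}$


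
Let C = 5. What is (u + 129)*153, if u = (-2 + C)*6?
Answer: 22491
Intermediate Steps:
u = 18 (u = (-2 + 5)*6 = 3*6 = 18)
(u + 129)*153 = (18 + 129)*153 = 147*153 = 22491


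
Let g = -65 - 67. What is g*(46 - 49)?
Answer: 396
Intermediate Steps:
g = -132
g*(46 - 49) = -132*(46 - 49) = -132*(-3) = 396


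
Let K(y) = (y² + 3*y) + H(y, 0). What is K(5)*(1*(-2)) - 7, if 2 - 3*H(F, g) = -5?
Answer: -275/3 ≈ -91.667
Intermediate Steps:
H(F, g) = 7/3 (H(F, g) = ⅔ - ⅓*(-5) = ⅔ + 5/3 = 7/3)
K(y) = 7/3 + y² + 3*y (K(y) = (y² + 3*y) + 7/3 = 7/3 + y² + 3*y)
K(5)*(1*(-2)) - 7 = (7/3 + 5² + 3*5)*(1*(-2)) - 7 = (7/3 + 25 + 15)*(-2) - 7 = (127/3)*(-2) - 7 = -254/3 - 7 = -275/3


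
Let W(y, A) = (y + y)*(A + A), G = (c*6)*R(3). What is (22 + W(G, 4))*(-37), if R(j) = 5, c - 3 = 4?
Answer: -125134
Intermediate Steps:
c = 7 (c = 3 + 4 = 7)
G = 210 (G = (7*6)*5 = 42*5 = 210)
W(y, A) = 4*A*y (W(y, A) = (2*y)*(2*A) = 4*A*y)
(22 + W(G, 4))*(-37) = (22 + 4*4*210)*(-37) = (22 + 3360)*(-37) = 3382*(-37) = -125134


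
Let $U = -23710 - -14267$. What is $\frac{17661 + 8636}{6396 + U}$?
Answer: $- \frac{26297}{3047} \approx -8.6305$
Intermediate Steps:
$U = -9443$ ($U = -23710 + 14267 = -9443$)
$\frac{17661 + 8636}{6396 + U} = \frac{17661 + 8636}{6396 - 9443} = \frac{26297}{-3047} = 26297 \left(- \frac{1}{3047}\right) = - \frac{26297}{3047}$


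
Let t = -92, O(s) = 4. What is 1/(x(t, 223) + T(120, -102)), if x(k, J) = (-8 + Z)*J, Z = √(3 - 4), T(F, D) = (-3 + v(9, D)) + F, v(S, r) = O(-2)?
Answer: -1663/2815298 - 223*I/2815298 ≈ -0.0005907 - 7.921e-5*I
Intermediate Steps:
v(S, r) = 4
T(F, D) = 1 + F (T(F, D) = (-3 + 4) + F = 1 + F)
Z = I (Z = √(-1) = I ≈ 1.0*I)
x(k, J) = J*(-8 + I) (x(k, J) = (-8 + I)*J = J*(-8 + I))
1/(x(t, 223) + T(120, -102)) = 1/(223*(-8 + I) + (1 + 120)) = 1/((-1784 + 223*I) + 121) = 1/(-1663 + 223*I) = (-1663 - 223*I)/2815298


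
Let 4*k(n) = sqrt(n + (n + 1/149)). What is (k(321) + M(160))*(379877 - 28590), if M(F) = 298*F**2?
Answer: 2679898265600 + 5971879*sqrt(49319)/596 ≈ 2.6799e+12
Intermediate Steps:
k(n) = sqrt(1/149 + 2*n)/4 (k(n) = sqrt(n + (n + 1/149))/4 = sqrt(n + (1/149 + n))/4 = sqrt(1/149 + 2*n)/4)
(k(321) + M(160))*(379877 - 28590) = (sqrt(149 + 44402*321)/596 + 298*160**2)*(379877 - 28590) = (sqrt(149 + 14253042)/596 + 298*25600)*351287 = (sqrt(14253191)/596 + 7628800)*351287 = ((17*sqrt(49319))/596 + 7628800)*351287 = (17*sqrt(49319)/596 + 7628800)*351287 = (7628800 + 17*sqrt(49319)/596)*351287 = 2679898265600 + 5971879*sqrt(49319)/596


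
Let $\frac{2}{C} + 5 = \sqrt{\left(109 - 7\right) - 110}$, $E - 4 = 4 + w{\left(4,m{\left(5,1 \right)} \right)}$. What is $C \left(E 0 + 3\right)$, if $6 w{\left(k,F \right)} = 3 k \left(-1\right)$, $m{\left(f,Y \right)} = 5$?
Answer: $- \frac{10}{11} - \frac{4 i \sqrt{2}}{11} \approx -0.90909 - 0.51426 i$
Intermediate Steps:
$w{\left(k,F \right)} = - \frac{k}{2}$ ($w{\left(k,F \right)} = \frac{3 k \left(-1\right)}{6} = \frac{\left(-3\right) k}{6} = - \frac{k}{2}$)
$E = 6$ ($E = 4 + \left(4 - 2\right) = 4 + 2 = 6$)
$C = \frac{2}{-5 + 2 i \sqrt{2}}$ ($C = \frac{2}{-5 + \sqrt{\left(109 - 7\right) - 110}} = \frac{2}{-5 + \sqrt{102 - 110}} = \frac{2}{-5 + \sqrt{-8}} = \frac{2}{-5 + 2 i \sqrt{2}} \approx -0.30303 - 0.17142 i$)
$C \left(E 0 + 3\right) = \left(- \frac{10}{33} - \frac{4 i \sqrt{2}}{33}\right) \left(6 \cdot 0 + 3\right) = \left(- \frac{10}{33} - \frac{4 i \sqrt{2}}{33}\right) \left(0 + 3\right) = \left(- \frac{10}{33} - \frac{4 i \sqrt{2}}{33}\right) 3 = - \frac{10}{11} - \frac{4 i \sqrt{2}}{11}$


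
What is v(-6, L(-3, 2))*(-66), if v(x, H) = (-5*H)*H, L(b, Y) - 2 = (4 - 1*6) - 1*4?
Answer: 5280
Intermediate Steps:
L(b, Y) = -4 (L(b, Y) = 2 + ((4 - 1*6) - 1*4) = 2 + ((4 - 6) - 4) = 2 + (-2 - 4) = 2 - 6 = -4)
v(x, H) = -5*H²
v(-6, L(-3, 2))*(-66) = -5*(-4)²*(-66) = -5*16*(-66) = -80*(-66) = 5280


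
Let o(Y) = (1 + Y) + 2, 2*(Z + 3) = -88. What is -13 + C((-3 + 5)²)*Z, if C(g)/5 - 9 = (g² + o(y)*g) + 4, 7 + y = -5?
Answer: 1632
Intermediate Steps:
y = -12 (y = -7 - 5 = -12)
Z = -47 (Z = -3 + (½)*(-88) = -3 - 44 = -47)
o(Y) = 3 + Y
C(g) = 65 - 45*g + 5*g² (C(g) = 45 + 5*((g² + (3 - 12)*g) + 4) = 45 + 5*((g² - 9*g) + 4) = 45 + 5*(4 + g² - 9*g) = 45 + (20 - 45*g + 5*g²) = 65 - 45*g + 5*g²)
-13 + C((-3 + 5)²)*Z = -13 + (65 - 45*(-3 + 5)² + 5*((-3 + 5)²)²)*(-47) = -13 + (65 - 45*2² + 5*(2²)²)*(-47) = -13 + (65 - 45*4 + 5*4²)*(-47) = -13 + (65 - 180 + 5*16)*(-47) = -13 + (65 - 180 + 80)*(-47) = -13 - 35*(-47) = -13 + 1645 = 1632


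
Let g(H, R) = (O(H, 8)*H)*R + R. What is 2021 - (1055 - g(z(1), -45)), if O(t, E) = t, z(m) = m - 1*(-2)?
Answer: 516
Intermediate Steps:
z(m) = 2 + m (z(m) = m + 2 = 2 + m)
g(H, R) = R + R*H² (g(H, R) = (H*H)*R + R = H²*R + R = R*H² + R = R + R*H²)
2021 - (1055 - g(z(1), -45)) = 2021 - (1055 - (-45)*(1 + (2 + 1)²)) = 2021 - (1055 - (-45)*(1 + 3²)) = 2021 - (1055 - (-45)*(1 + 9)) = 2021 - (1055 - (-45)*10) = 2021 - (1055 - 1*(-450)) = 2021 - (1055 + 450) = 2021 - 1*1505 = 2021 - 1505 = 516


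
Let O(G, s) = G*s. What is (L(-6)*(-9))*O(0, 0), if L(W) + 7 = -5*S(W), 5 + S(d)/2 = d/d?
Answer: 0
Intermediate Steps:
S(d) = -8 (S(d) = -10 + 2*(d/d) = -10 + 2*1 = -10 + 2 = -8)
L(W) = 33 (L(W) = -7 - 5*(-8) = -7 + 40 = 33)
(L(-6)*(-9))*O(0, 0) = (33*(-9))*(0*0) = -297*0 = 0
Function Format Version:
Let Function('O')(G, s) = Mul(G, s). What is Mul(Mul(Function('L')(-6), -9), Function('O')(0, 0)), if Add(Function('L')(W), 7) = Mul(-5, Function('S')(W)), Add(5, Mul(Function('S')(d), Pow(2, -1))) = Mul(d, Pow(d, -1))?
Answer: 0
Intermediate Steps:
Function('S')(d) = -8 (Function('S')(d) = Add(-10, Mul(2, Mul(d, Pow(d, -1)))) = Add(-10, Mul(2, 1)) = Add(-10, 2) = -8)
Function('L')(W) = 33 (Function('L')(W) = Add(-7, Mul(-5, -8)) = Add(-7, 40) = 33)
Mul(Mul(Function('L')(-6), -9), Function('O')(0, 0)) = Mul(Mul(33, -9), Mul(0, 0)) = Mul(-297, 0) = 0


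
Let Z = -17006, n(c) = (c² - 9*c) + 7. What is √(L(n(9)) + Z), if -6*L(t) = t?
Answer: I*√612258/6 ≈ 130.41*I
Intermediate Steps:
n(c) = 7 + c² - 9*c
L(t) = -t/6
√(L(n(9)) + Z) = √(-(7 + 9² - 9*9)/6 - 17006) = √(-(7 + 81 - 81)/6 - 17006) = √(-⅙*7 - 17006) = √(-7/6 - 17006) = √(-102043/6) = I*√612258/6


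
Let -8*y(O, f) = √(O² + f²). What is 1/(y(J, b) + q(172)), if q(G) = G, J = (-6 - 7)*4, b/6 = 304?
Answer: -688/89769 - 2*√208105/89769 ≈ -0.017828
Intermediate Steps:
b = 1824 (b = 6*304 = 1824)
J = -52 (J = -13*4 = -52)
y(O, f) = -√(O² + f²)/8
1/(y(J, b) + q(172)) = 1/(-√((-52)² + 1824²)/8 + 172) = 1/(-√(2704 + 3326976)/8 + 172) = 1/(-√208105/2 + 172) = 1/(172 - √208105/2)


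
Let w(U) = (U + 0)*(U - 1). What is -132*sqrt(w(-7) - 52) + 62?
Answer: -202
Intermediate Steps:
w(U) = U*(-1 + U)
-132*sqrt(w(-7) - 52) + 62 = -132*sqrt(-7*(-1 - 7) - 52) + 62 = -132*sqrt(-7*(-8) - 52) + 62 = -132*sqrt(56 - 52) + 62 = -132*sqrt(4) + 62 = -132*2 + 62 = -264 + 62 = -202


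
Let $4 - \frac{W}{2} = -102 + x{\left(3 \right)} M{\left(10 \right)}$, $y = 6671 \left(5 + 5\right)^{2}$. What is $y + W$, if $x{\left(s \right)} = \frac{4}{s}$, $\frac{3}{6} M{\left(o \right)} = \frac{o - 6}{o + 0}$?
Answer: $\frac{10009648}{15} \approx 6.6731 \cdot 10^{5}$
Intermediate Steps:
$M{\left(o \right)} = \frac{2 \left(-6 + o\right)}{o}$ ($M{\left(o \right)} = 2 \frac{o - 6}{o + 0} = 2 \frac{-6 + o}{o} = \frac{2 \left(-6 + o\right)}{o}$)
$y = 667100$ ($y = 6671 \cdot 10^{2} = 6671 \cdot 100 = 667100$)
$W = \frac{3148}{15}$ ($W = 8 - 2 \left(-102 + \frac{4}{3} \left(2 - \frac{12}{10}\right)\right) = 8 - 2 \left(-102 + 4 \cdot \frac{1}{3} \left(2 - \frac{6}{5}\right)\right) = 8 - 2 \left(-102 + \frac{4 \left(2 - \frac{6}{5}\right)}{3}\right) = 8 - 2 \left(-102 + \frac{4}{3} \cdot \frac{4}{5}\right) = 8 - 2 \left(-102 + \frac{16}{15}\right) = 8 - - \frac{3028}{15} = 8 + \frac{3028}{15} = \frac{3148}{15} \approx 209.87$)
$y + W = 667100 + \frac{3148}{15} = \frac{10009648}{15}$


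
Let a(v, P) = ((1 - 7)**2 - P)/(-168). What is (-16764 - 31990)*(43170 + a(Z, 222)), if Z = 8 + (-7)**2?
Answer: -29466698207/14 ≈ -2.1048e+9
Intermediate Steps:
Z = 57 (Z = 8 + 49 = 57)
a(v, P) = -3/14 + P/168 (a(v, P) = ((-6)**2 - P)*(-1/168) = (36 - P)*(-1/168) = -3/14 + P/168)
(-16764 - 31990)*(43170 + a(Z, 222)) = (-16764 - 31990)*(43170 + (-3/14 + (1/168)*222)) = -48754*(43170 + (-3/14 + 37/28)) = -48754*(43170 + 31/28) = -48754*1208791/28 = -29466698207/14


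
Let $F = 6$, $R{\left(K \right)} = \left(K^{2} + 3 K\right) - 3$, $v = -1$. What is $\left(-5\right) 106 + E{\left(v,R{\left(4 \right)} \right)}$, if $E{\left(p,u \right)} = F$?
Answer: $-524$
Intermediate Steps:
$R{\left(K \right)} = -3 + K^{2} + 3 K$
$E{\left(p,u \right)} = 6$
$\left(-5\right) 106 + E{\left(v,R{\left(4 \right)} \right)} = \left(-5\right) 106 + 6 = -530 + 6 = -524$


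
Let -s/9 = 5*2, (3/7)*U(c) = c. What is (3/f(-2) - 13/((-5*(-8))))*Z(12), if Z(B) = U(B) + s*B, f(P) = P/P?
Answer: -28141/10 ≈ -2814.1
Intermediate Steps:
f(P) = 1
U(c) = 7*c/3
s = -90 (s = -45*2 = -9*10 = -90)
Z(B) = -263*B/3 (Z(B) = 7*B/3 - 90*B = -263*B/3)
(3/f(-2) - 13/((-5*(-8))))*Z(12) = (3/1 - 13/((-5*(-8))))*(-263/3*12) = (3*1 - 13/40)*(-1052) = (3 - 13*1/40)*(-1052) = (3 - 13/40)*(-1052) = (107/40)*(-1052) = -28141/10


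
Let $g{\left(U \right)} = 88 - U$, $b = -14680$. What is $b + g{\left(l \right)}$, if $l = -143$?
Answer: $-14449$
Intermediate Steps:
$b + g{\left(l \right)} = -14680 + \left(88 - -143\right) = -14680 + \left(88 + 143\right) = -14680 + 231 = -14449$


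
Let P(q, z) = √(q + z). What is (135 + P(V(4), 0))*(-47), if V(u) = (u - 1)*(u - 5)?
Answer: -6345 - 47*I*√3 ≈ -6345.0 - 81.406*I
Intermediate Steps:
V(u) = (-1 + u)*(-5 + u)
(135 + P(V(4), 0))*(-47) = (135 + √((5 + 4² - 6*4) + 0))*(-47) = (135 + √((5 + 16 - 24) + 0))*(-47) = (135 + √(-3 + 0))*(-47) = (135 + √(-3))*(-47) = (135 + I*√3)*(-47) = -6345 - 47*I*√3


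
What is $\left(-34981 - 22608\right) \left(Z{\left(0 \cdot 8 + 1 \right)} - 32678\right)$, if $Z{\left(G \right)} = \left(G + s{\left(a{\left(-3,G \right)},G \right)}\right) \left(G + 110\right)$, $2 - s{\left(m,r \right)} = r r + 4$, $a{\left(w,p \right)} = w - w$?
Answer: $1894678100$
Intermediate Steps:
$a{\left(w,p \right)} = 0$
$s{\left(m,r \right)} = -2 - r^{2}$ ($s{\left(m,r \right)} = 2 - \left(r r + 4\right) = 2 - \left(r^{2} + 4\right) = 2 - \left(4 + r^{2}\right) = -2 - r^{2}$)
$Z{\left(G \right)} = \left(110 + G\right) \left(-2 + G - G^{2}\right)$ ($Z{\left(G \right)} = \left(G - \left(2 + G^{2}\right)\right) \left(G + 110\right) = \left(-2 + G - G^{2}\right) \left(110 + G\right) = \left(110 + G\right) \left(-2 + G - G^{2}\right)$)
$\left(-34981 - 22608\right) \left(Z{\left(0 \cdot 8 + 1 \right)} - 32678\right) = \left(-34981 - 22608\right) \left(\left(-220 - \left(0 \cdot 8 + 1\right)^{3} - 109 \left(0 \cdot 8 + 1\right)^{2} + 108 \left(0 \cdot 8 + 1\right)\right) - 32678\right) = - 57589 \left(\left(-220 - \left(0 + 1\right)^{3} - 109 \left(0 + 1\right)^{2} + 108 \left(0 + 1\right)\right) - 32678\right) = - 57589 \left(\left(-220 - 1^{3} - 109 \cdot 1^{2} + 108 \cdot 1\right) - 32678\right) = - 57589 \left(\left(-220 - 1 - 109 + 108\right) - 32678\right) = - 57589 \left(-222 - 32678\right) = \left(-57589\right) \left(-32900\right) = 1894678100$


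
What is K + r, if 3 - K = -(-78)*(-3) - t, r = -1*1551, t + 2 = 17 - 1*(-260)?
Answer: -1039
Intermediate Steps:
t = 275 (t = -2 + (17 - 1*(-260)) = -2 + (17 + 260) = -2 + 277 = 275)
r = -1551
K = 512 (K = 3 - (-(-78)*(-3) - 1*275) = 3 - (-39*6 - 275) = 3 - (-234 - 275) = 3 - 1*(-509) = 3 + 509 = 512)
K + r = 512 - 1551 = -1039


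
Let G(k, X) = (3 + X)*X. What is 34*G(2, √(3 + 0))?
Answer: 102 + 102*√3 ≈ 278.67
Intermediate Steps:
G(k, X) = X*(3 + X)
34*G(2, √(3 + 0)) = 34*(√(3 + 0)*(3 + √(3 + 0))) = 34*(√3*(3 + √3)) = 34*√3*(3 + √3)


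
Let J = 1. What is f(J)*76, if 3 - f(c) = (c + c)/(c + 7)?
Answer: 209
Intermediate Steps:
f(c) = 3 - 2*c/(7 + c) (f(c) = 3 - (c + c)/(c + 7) = 3 - 2*c/(7 + c))
f(J)*76 = ((21 + 1)/(7 + 1))*76 = (22/8)*76 = ((⅛)*22)*76 = (11/4)*76 = 209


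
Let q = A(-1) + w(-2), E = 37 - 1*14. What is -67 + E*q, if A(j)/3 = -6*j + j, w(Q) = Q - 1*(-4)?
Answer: 324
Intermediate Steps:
w(Q) = 4 + Q (w(Q) = Q + 4 = 4 + Q)
A(j) = -15*j (A(j) = 3*(-6*j + j) = 3*(-5*j) = -15*j)
E = 23 (E = 37 - 14 = 23)
q = 17 (q = -15*(-1) + (4 - 2) = 15 + 2 = 17)
-67 + E*q = -67 + 23*17 = -67 + 391 = 324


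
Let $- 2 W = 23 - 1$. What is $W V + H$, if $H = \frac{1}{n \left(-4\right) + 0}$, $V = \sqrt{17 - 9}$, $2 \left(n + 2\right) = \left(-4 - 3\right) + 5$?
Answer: $\frac{1}{12} - 22 \sqrt{2} \approx -31.029$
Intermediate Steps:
$n = -3$ ($n = -2 + \frac{\left(-4 - 3\right) + 5}{2} = -2 + \frac{-7 + 5}{2} = -2 + \frac{1}{2} \left(-2\right) = -2 - 1 = -3$)
$V = 2 \sqrt{2}$ ($V = \sqrt{8} = 2 \sqrt{2} \approx 2.8284$)
$W = -11$ ($W = - \frac{23 - 1}{2} = \left(- \frac{1}{2}\right) 22 = -11$)
$H = \frac{1}{12}$ ($H = \frac{1}{\left(-3\right) \left(-4\right) + 0} = \frac{1}{12 + 0} = \frac{1}{12} \approx 0.083333$)
$W V + H = - 11 \cdot 2 \sqrt{2} + \frac{1}{12} = - 22 \sqrt{2} + \frac{1}{12} = \frac{1}{12} - 22 \sqrt{2}$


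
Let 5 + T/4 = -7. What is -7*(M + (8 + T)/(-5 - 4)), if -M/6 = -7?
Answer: -2926/9 ≈ -325.11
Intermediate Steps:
T = -48 (T = -20 + 4*(-7) = -20 - 28 = -48)
M = 42 (M = -6*(-7) = 42)
-7*(M + (8 + T)/(-5 - 4)) = -7*(42 + (8 - 48)/(-5 - 4)) = -7*(42 - 40/(-9)) = -7*(42 - 40*(-⅑)) = -7*(42 + 40/9) = -7*418/9 = -2926/9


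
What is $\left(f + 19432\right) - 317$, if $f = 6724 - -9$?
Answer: $25848$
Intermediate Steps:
$f = 6733$ ($f = 6724 + 9 = 6733$)
$\left(f + 19432\right) - 317 = \left(6733 + 19432\right) - 317 = 26165 - 317 = 25848$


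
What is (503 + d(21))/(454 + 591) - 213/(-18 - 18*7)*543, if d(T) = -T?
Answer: 13437007/16720 ≈ 803.65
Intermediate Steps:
(503 + d(21))/(454 + 591) - 213/(-18 - 18*7)*543 = (503 - 1*21)/(454 + 591) - 213/(-18 - 18*7)*543 = (503 - 21)/1045 - 213/(-18 - 126)*543 = 482*(1/1045) - 213/(-144)*543 = 482/1045 - 213*(-1/144)*543 = 482/1045 + (71/48)*543 = 482/1045 + 12851/16 = 13437007/16720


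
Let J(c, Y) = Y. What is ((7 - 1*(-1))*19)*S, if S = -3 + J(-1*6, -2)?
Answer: -760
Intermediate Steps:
S = -5 (S = -3 - 2 = -5)
((7 - 1*(-1))*19)*S = ((7 - 1*(-1))*19)*(-5) = ((7 + 1)*19)*(-5) = (8*19)*(-5) = 152*(-5) = -760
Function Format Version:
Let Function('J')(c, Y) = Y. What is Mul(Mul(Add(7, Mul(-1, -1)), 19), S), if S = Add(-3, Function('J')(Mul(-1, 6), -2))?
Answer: -760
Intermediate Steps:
S = -5 (S = Add(-3, -2) = -5)
Mul(Mul(Add(7, Mul(-1, -1)), 19), S) = Mul(Mul(Add(7, Mul(-1, -1)), 19), -5) = Mul(Mul(Add(7, 1), 19), -5) = Mul(Mul(8, 19), -5) = Mul(152, -5) = -760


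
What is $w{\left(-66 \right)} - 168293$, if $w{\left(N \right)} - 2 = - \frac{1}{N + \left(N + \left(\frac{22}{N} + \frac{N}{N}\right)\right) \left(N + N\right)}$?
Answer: $- \frac{1440234379}{8558} \approx -1.6829 \cdot 10^{5}$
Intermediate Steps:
$w{\left(N \right)} = 2 - \frac{1}{N + 2 N \left(1 + N + \frac{22}{N}\right)}$ ($w{\left(N \right)} = 2 - \frac{1}{N + \left(N + \left(\frac{22}{N} + \frac{N}{N}\right)\right) \left(N + N\right)} = 2 - \frac{1}{N + \left(N + \left(\frac{22}{N} + 1\right)\right) 2 N} = 2 - \frac{1}{N + \left(N + \left(1 + \frac{22}{N}\right)\right) 2 N} = 2 - \frac{1}{N + \left(1 + N + \frac{22}{N}\right) 2 N} = 2 - \frac{1}{N + 2 N \left(1 + N + \frac{22}{N}\right)}$)
$w{\left(-66 \right)} - 168293 = \frac{87 + 4 \left(-66\right)^{2} + 6 \left(-66\right)}{44 + 2 \left(-66\right)^{2} + 3 \left(-66\right)} - 168293 = \frac{87 + 4 \cdot 4356 - 396}{44 + 2 \cdot 4356 - 198} - 168293 = \frac{87 + 17424 - 396}{44 + 8712 - 198} - 168293 = \frac{1}{8558} \cdot 17115 - 168293 = \frac{17115}{8558} - 168293 = - \frac{1440234379}{8558}$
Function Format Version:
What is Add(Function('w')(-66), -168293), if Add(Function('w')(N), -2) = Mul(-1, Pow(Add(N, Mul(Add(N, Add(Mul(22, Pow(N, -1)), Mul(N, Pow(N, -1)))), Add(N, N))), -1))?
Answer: Rational(-1440234379, 8558) ≈ -1.6829e+5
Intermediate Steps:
Function('w')(N) = Add(2, Mul(-1, Pow(Add(N, Mul(2, N, Add(1, N, Mul(22, Pow(N, -1))))), -1))) (Function('w')(N) = Add(2, Mul(-1, Pow(Add(N, Mul(Add(N, Add(Mul(22, Pow(N, -1)), Mul(N, Pow(N, -1)))), Add(N, N))), -1))) = Add(2, Mul(-1, Pow(Add(N, Mul(Add(N, Add(Mul(22, Pow(N, -1)), 1)), Mul(2, N))), -1))) = Add(2, Mul(-1, Pow(Add(N, Mul(Add(N, Add(1, Mul(22, Pow(N, -1)))), Mul(2, N))), -1))) = Add(2, Mul(-1, Pow(Add(N, Mul(Add(1, N, Mul(22, Pow(N, -1))), Mul(2, N))), -1))) = Add(2, Mul(-1, Pow(Add(N, Mul(2, N, Add(1, N, Mul(22, Pow(N, -1))))), -1))))
Add(Function('w')(-66), -168293) = Add(Mul(Pow(Add(44, Mul(2, Pow(-66, 2)), Mul(3, -66)), -1), Add(87, Mul(4, Pow(-66, 2)), Mul(6, -66))), -168293) = Add(Mul(Pow(Add(44, Mul(2, 4356), -198), -1), Add(87, Mul(4, 4356), -396)), -168293) = Add(Mul(Pow(Add(44, 8712, -198), -1), Add(87, 17424, -396)), -168293) = Add(Mul(Pow(8558, -1), 17115), -168293) = Add(Mul(Rational(1, 8558), 17115), -168293) = Add(Rational(17115, 8558), -168293) = Rational(-1440234379, 8558)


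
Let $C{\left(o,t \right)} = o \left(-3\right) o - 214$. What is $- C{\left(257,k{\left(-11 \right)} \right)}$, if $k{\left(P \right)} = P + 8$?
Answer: $198361$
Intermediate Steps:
$k{\left(P \right)} = 8 + P$
$C{\left(o,t \right)} = -214 - 3 o^{2}$ ($C{\left(o,t \right)} = - 3 o o - 214 = - 3 o^{2} - 214 = -214 - 3 o^{2}$)
$- C{\left(257,k{\left(-11 \right)} \right)} = - (-214 - 3 \cdot 257^{2}) = - (-214 - 198147) = \left(-1\right) \left(-198361\right) = 198361$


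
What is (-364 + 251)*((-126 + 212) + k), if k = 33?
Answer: -13447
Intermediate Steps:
(-364 + 251)*((-126 + 212) + k) = (-364 + 251)*((-126 + 212) + 33) = -113*(86 + 33) = -113*119 = -13447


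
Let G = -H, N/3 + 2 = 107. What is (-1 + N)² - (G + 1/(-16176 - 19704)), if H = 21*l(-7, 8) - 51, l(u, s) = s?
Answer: 3541822441/35880 ≈ 98713.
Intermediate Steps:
N = 315 (N = -6 + 3*107 = -6 + 321 = 315)
H = 117 (H = 21*8 - 51 = 168 - 51 = 117)
G = -117 (G = -1*117 = -117)
(-1 + N)² - (G + 1/(-16176 - 19704)) = (-1 + 315)² - (-117 + 1/(-16176 - 19704)) = 314² - (-117 + 1/(-35880)) = 98596 - (-117 - 1/35880) = 98596 - 1*(-4197961/35880) = 98596 + 4197961/35880 = 3541822441/35880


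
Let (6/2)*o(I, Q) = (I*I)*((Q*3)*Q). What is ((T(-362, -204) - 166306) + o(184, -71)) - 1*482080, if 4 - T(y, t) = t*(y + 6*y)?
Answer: 169502778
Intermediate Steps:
T(y, t) = 4 - 7*t*y (T(y, t) = 4 - t*(y + 6*y) = 4 - t*7*y = 4 - 7*t*y)
o(I, Q) = I²*Q² (o(I, Q) = ((I*I)*((Q*3)*Q))/3 = (I²*((3*Q)*Q))/3 = (I²*(3*Q²))/3 = (3*I²*Q²)/3 = I²*Q²)
((T(-362, -204) - 166306) + o(184, -71)) - 1*482080 = (((4 - 7*(-204)*(-362)) - 166306) + 184²*(-71)²) - 1*482080 = (((4 - 516936) - 166306) + 33856*5041) - 482080 = ((-516932 - 166306) + 170668096) - 482080 = (-683238 + 170668096) - 482080 = 169984858 - 482080 = 169502778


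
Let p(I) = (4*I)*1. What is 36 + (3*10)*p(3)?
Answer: 396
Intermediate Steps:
p(I) = 4*I
36 + (3*10)*p(3) = 36 + (3*10)*(4*3) = 36 + 30*12 = 36 + 360 = 396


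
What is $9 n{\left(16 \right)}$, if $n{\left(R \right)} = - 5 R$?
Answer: $-720$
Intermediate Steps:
$9 n{\left(16 \right)} = 9 \left(\left(-5\right) 16\right) = 9 \left(-80\right) = -720$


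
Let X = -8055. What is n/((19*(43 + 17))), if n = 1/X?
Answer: -1/9182700 ≈ -1.0890e-7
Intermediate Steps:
n = -1/8055 (n = 1/(-8055) = -1/8055 ≈ -0.00012415)
n/((19*(43 + 17))) = -1/(19*(43 + 17))/8055 = -1/(8055*(19*60)) = -1/8055/1140 = -1/8055*1/1140 = -1/9182700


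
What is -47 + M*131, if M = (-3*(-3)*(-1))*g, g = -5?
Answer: 5848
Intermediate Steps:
M = 45 (M = (-3*(-3)*(-1))*(-5) = (9*(-1))*(-5) = -9*(-5) = 45)
-47 + M*131 = -47 + 45*131 = -47 + 5895 = 5848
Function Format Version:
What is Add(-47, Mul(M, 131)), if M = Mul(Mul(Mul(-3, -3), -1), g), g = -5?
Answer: 5848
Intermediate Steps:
M = 45 (M = Mul(Mul(Mul(-3, -3), -1), -5) = Mul(Mul(9, -1), -5) = Mul(-9, -5) = 45)
Add(-47, Mul(M, 131)) = Add(-47, Mul(45, 131)) = Add(-47, 5895) = 5848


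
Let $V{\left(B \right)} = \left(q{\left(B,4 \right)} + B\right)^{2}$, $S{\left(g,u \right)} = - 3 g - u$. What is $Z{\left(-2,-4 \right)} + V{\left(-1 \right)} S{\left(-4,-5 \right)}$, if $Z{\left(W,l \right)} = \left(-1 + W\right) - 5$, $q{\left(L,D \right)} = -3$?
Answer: $264$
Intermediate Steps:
$S{\left(g,u \right)} = - u - 3 g$
$Z{\left(W,l \right)} = -6 + W$
$V{\left(B \right)} = \left(-3 + B\right)^{2}$
$Z{\left(-2,-4 \right)} + V{\left(-1 \right)} S{\left(-4,-5 \right)} = \left(-6 - 2\right) + \left(-3 - 1\right)^{2} \left(\left(-1\right) \left(-5\right) - -12\right) = -8 + \left(-4\right)^{2} \left(5 + 12\right) = -8 + 16 \cdot 17 = -8 + 272 = 264$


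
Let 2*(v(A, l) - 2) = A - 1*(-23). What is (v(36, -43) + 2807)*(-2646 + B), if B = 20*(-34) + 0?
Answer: -9440851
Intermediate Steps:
v(A, l) = 27/2 + A/2 (v(A, l) = 2 + (A - 1*(-23))/2 = 2 + (A + 23)/2 = 2 + (23 + A)/2 = 2 + (23/2 + A/2) = 27/2 + A/2)
B = -680 (B = -680 + 0 = -680)
(v(36, -43) + 2807)*(-2646 + B) = ((27/2 + (½)*36) + 2807)*(-2646 - 680) = ((27/2 + 18) + 2807)*(-3326) = (63/2 + 2807)*(-3326) = (5677/2)*(-3326) = -9440851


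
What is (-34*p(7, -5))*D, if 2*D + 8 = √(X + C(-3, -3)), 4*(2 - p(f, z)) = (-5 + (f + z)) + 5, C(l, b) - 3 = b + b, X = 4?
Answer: 357/2 ≈ 178.50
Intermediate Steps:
C(l, b) = 3 + 2*b (C(l, b) = 3 + (b + b) = 3 + 2*b)
p(f, z) = 2 - f/4 - z/4 (p(f, z) = 2 - ((-5 + (f + z)) + 5)/4 = 2 - ((-5 + f + z) + 5)/4 = 2 - (f + z)/4 = 2 + (-f/4 - z/4) = 2 - f/4 - z/4)
D = -7/2 (D = -4 + √(4 + (3 + 2*(-3)))/2 = -4 + √(4 + (3 - 6))/2 = -4 + √(4 - 3)/2 = -4 + √1/2 = -4 + (½)*1 = -4 + ½ = -7/2 ≈ -3.5000)
(-34*p(7, -5))*D = -34*(2 - ¼*7 - ¼*(-5))*(-7/2) = -34*(2 - 7/4 + 5/4)*(-7/2) = -34*3/2*(-7/2) = -51*(-7/2) = 357/2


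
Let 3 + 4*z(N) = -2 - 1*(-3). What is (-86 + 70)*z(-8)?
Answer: 8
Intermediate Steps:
z(N) = -1/2 (z(N) = -3/4 + (-2 - 1*(-3))/4 = -3/4 + (-2 + 3)/4 = -3/4 + (1/4)*1 = -3/4 + 1/4 = -1/2)
(-86 + 70)*z(-8) = (-86 + 70)*(-1/2) = -16*(-1/2) = 8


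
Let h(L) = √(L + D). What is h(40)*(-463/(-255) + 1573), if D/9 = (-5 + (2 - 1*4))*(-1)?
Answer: 401578*√103/255 ≈ 15983.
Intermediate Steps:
D = 63 (D = 9*((-5 + (2 - 1*4))*(-1)) = 9*((-5 + (2 - 4))*(-1)) = 9*((-5 - 2)*(-1)) = 9*(-7*(-1)) = 9*7 = 63)
h(L) = √(63 + L) (h(L) = √(L + 63) = √(63 + L))
h(40)*(-463/(-255) + 1573) = √(63 + 40)*(-463/(-255) + 1573) = √103*(-463*(-1/255) + 1573) = √103*(463/255 + 1573) = √103*(401578/255) = 401578*√103/255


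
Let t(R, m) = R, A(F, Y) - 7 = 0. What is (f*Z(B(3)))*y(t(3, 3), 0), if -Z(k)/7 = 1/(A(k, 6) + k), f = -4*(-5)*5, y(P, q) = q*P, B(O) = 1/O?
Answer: 0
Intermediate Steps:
A(F, Y) = 7 (A(F, Y) = 7 + 0 = 7)
y(P, q) = P*q
f = 100 (f = 20*5 = 100)
Z(k) = -7/(7 + k)
(f*Z(B(3)))*y(t(3, 3), 0) = (100*(-7/(7 + 1/3)))*(3*0) = (100*(-7/(7 + ⅓)))*0 = (100*(-7/22/3))*0 = (100*(-7*3/22))*0 = (100*(-21/22))*0 = -1050/11*0 = 0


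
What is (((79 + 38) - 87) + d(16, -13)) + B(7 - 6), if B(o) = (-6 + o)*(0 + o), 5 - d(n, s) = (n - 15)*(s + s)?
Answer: 56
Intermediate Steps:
d(n, s) = 5 - 2*s*(-15 + n) (d(n, s) = 5 - (n - 15)*(s + s) = 5 - (-15 + n)*2*s = 5 - 2*s*(-15 + n))
B(o) = o*(-6 + o) (B(o) = (-6 + o)*o = o*(-6 + o))
(((79 + 38) - 87) + d(16, -13)) + B(7 - 6) = (((79 + 38) - 87) + (5 + 30*(-13) - 2*16*(-13))) + (7 - 6)*(-6 + (7 - 6)) = ((117 - 87) + (5 - 390 + 416)) + 1*(-6 + 1) = (30 + 31) + 1*(-5) = 61 - 5 = 56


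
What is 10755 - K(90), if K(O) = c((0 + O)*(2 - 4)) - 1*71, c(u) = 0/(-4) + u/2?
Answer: 10916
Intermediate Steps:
c(u) = u/2 (c(u) = 0*(-¼) + u*(½) = 0 + u/2 = u/2)
K(O) = -71 - O (K(O) = ((0 + O)*(2 - 4))/2 - 1*71 = (O*(-2))/2 - 71 = (-2*O)/2 - 71 = -O - 71 = -71 - O)
10755 - K(90) = 10755 - (-71 - 1*90) = 10755 - (-71 - 90) = 10755 - 1*(-161) = 10755 + 161 = 10916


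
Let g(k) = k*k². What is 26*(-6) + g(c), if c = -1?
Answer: -157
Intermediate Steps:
g(k) = k³
26*(-6) + g(c) = 26*(-6) + (-1)³ = -156 - 1 = -157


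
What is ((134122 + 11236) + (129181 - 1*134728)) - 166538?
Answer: -26727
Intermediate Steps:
((134122 + 11236) + (129181 - 1*134728)) - 166538 = (145358 + (129181 - 134728)) - 166538 = (145358 - 5547) - 166538 = 139811 - 166538 = -26727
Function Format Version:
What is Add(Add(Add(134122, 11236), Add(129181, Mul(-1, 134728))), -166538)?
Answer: -26727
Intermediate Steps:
Add(Add(Add(134122, 11236), Add(129181, Mul(-1, 134728))), -166538) = Add(Add(145358, Add(129181, -134728)), -166538) = Add(Add(145358, -5547), -166538) = Add(139811, -166538) = -26727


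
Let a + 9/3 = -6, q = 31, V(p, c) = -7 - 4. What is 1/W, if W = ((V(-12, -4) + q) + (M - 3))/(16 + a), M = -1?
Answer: 7/16 ≈ 0.43750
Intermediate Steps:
V(p, c) = -11
a = -9 (a = -3 - 6 = -9)
W = 16/7 (W = ((-11 + 31) + (-1 - 3))/(16 - 9) = (20 - 4)/7 = (1/7)*16 = 16/7 ≈ 2.2857)
1/W = 1/(16/7) = 7/16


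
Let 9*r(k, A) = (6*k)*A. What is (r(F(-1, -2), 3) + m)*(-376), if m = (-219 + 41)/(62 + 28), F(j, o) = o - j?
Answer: 67304/45 ≈ 1495.6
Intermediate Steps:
r(k, A) = 2*A*k/3 (r(k, A) = ((6*k)*A)/9 = (6*A*k)/9 = 2*A*k/3)
m = -89/45 (m = -178/90 = -178*1/90 = -89/45 ≈ -1.9778)
(r(F(-1, -2), 3) + m)*(-376) = ((2/3)*3*(-2 - 1*(-1)) - 89/45)*(-376) = ((2/3)*3*(-2 + 1) - 89/45)*(-376) = ((2/3)*3*(-1) - 89/45)*(-376) = (-2 - 89/45)*(-376) = -179/45*(-376) = 67304/45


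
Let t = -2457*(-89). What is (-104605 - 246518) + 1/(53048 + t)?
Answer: -95407492682/271721 ≈ -3.5112e+5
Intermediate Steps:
t = 218673
(-104605 - 246518) + 1/(53048 + t) = (-104605 - 246518) + 1/(53048 + 218673) = -351123 + 1/271721 = -95407492682/271721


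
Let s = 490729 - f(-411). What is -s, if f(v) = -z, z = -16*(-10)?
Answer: -490889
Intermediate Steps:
z = 160
f(v) = -160 (f(v) = -1*160 = -160)
s = 490889 (s = 490729 - 1*(-160) = 490729 + 160 = 490889)
-s = -1*490889 = -490889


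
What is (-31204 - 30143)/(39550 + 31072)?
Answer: -61347/70622 ≈ -0.86867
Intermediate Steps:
(-31204 - 30143)/(39550 + 31072) = -61347/70622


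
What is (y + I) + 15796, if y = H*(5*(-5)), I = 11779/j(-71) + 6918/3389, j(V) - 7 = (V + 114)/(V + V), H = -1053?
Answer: 141428495039/3222939 ≈ 43882.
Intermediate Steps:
j(V) = 7 + (114 + V)/(2*V) (j(V) = 7 + (V + 114)/(V + V) = 7 + (114 + V)/((2*V)) = 7 + (114 + V)*(1/(2*V)) = 7 + (114 + V)/(2*V))
I = 5675081420/3222939 (I = 11779/(15/2 + 57/(-71)) + 6918/3389 = 11779/(15/2 + 57*(-1/71)) + 6918*(1/3389) = 11779/(15/2 - 57/71) + 6918/3389 = 11779/(951/142) + 6918/3389 = 11779*(142/951) + 6918/3389 = 1672618/951 + 6918/3389 = 5675081420/3222939 ≈ 1760.8)
y = 26325 (y = -5265*(-5) = -1053*(-25) = 26325)
(y + I) + 15796 = (26325 + 5675081420/3222939) + 15796 = 90518950595/3222939 + 15796 = 141428495039/3222939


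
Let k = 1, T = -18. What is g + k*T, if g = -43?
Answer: -61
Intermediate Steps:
g + k*T = -43 + 1*(-18) = -43 - 18 = -61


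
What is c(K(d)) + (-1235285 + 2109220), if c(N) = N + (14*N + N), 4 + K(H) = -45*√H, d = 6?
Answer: 873871 - 720*√6 ≈ 8.7211e+5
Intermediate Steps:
K(H) = -4 - 45*√H
c(N) = 16*N (c(N) = N + 15*N = 16*N)
c(K(d)) + (-1235285 + 2109220) = 16*(-4 - 45*√6) + (-1235285 + 2109220) = (-64 - 720*√6) + 873935 = 873871 - 720*√6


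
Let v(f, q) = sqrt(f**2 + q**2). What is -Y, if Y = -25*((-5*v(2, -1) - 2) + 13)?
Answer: 275 - 125*sqrt(5) ≈ -4.5085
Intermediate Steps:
Y = -275 + 125*sqrt(5) (Y = -25*((-5*sqrt(2**2 + (-1)**2) - 2) + 13) = -25*((-5*sqrt(4 + 1) - 2) + 13) = -25*((-5*sqrt(5) - 2) + 13) = -25*((-2 - 5*sqrt(5)) + 13) = -25*(11 - 5*sqrt(5)) = -275 + 125*sqrt(5) ≈ 4.5085)
-Y = -(-275 + 125*sqrt(5)) = 275 - 125*sqrt(5)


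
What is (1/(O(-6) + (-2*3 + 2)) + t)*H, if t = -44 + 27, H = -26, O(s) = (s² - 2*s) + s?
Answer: 8385/19 ≈ 441.32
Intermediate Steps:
O(s) = s² - s
t = -17
(1/(O(-6) + (-2*3 + 2)) + t)*H = (1/(-6*(-1 - 6) + (-2*3 + 2)) - 17)*(-26) = (1/(-6*(-7) + (-6 + 2)) - 17)*(-26) = (1/(42 - 4) - 17)*(-26) = (1/38 - 17)*(-26) = -645/38*(-26) = 8385/19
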